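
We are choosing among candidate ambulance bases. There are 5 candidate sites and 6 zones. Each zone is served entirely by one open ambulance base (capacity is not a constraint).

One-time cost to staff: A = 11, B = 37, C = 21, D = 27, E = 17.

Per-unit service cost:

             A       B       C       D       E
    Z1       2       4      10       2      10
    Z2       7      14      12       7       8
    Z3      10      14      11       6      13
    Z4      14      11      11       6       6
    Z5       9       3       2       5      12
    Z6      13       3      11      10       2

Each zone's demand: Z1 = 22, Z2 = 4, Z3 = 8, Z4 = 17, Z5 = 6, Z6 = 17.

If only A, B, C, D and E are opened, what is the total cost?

Each zone is assigned to its cheapest site among the open ones.
{A, B, C, D, E}: Z1→A 2·22=44, Z2→A 7·4=28, Z3→D 6·8=48, Z4→D 6·17=102, Z5→C 2·6=12, Z6→E 2·17=34. Service 268; fixed 113; total 381.

Total cost: 381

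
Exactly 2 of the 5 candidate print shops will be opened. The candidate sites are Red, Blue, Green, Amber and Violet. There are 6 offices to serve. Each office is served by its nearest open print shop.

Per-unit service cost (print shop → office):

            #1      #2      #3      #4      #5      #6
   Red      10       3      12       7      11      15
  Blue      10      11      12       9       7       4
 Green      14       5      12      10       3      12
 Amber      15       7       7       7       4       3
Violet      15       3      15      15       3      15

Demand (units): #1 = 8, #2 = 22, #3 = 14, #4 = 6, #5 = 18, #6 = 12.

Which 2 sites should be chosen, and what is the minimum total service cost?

With exactly 2 open, each office uses its cheapest among the chosen.
{Red, Amber}: #1→Red 10·8=80, #2→Red 3·22=66, #3→Amber 7·14=98, #4→Red 7·6=42, #5→Amber 4·18=72, #6→Amber 3·12=36. Service cost 394.
{Amber, Violet}: service cost 416
{Green, Amber}: service cost 452
Among all 10 size-2 choices, {Red, Amber} is lowest.

Choose Red and Amber; total service cost 394.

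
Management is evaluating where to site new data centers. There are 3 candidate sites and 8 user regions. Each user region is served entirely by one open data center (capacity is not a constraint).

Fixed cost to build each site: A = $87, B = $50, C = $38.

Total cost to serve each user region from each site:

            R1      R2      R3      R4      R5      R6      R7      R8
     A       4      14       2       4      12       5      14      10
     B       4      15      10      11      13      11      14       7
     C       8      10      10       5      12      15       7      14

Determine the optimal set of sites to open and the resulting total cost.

Open C only; minimum total cost 119.

For any fixed open set, each user region goes to its cheapest open site; total = fixed + service.
{C}: R1→C 8, R2→C 10, R3→C 10, R4→C 5, R5→C 12, R6→C 15, R7→C 7, R8→C 14. Service 81; fixed 38; total 119.
{B}: service 85 + fixed 50 = 135
{A}: service 65 + fixed 87 = 152
{A, B, C}: R1→A 4, R2→C 10, R3→A 2, R4→A 4, R5→A 12, R6→A 5, R7→C 7, R8→B 7. Service 51; fixed 175; total 226.
No other subset beats 119.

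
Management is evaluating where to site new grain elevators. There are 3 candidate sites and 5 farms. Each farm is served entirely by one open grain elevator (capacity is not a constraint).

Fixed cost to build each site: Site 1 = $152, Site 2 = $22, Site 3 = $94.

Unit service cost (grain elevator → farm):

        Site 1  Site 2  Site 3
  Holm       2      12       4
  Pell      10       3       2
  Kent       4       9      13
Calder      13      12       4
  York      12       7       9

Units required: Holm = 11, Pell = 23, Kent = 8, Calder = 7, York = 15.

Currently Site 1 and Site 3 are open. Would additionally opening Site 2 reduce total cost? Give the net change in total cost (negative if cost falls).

Yes — net change −8 (cost falls by 8).

Current service cost with {Site 1, Site 3}: 263.
Adding Site 2: each farm re-picks its cheapest; new service cost 233, saving 30.
Extra fixed cost: 22. Net change = 22 − 30 = -8.
(Totals: 509 → 501.)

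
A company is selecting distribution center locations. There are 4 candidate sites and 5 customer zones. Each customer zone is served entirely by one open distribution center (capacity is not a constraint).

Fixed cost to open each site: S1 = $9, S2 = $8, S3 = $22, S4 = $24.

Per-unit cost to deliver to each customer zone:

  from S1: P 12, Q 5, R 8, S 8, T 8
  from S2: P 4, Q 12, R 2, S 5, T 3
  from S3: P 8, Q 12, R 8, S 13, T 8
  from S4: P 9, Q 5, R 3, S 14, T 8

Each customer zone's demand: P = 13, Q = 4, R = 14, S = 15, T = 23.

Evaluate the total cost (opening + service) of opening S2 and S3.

Each customer zone is assigned to its cheapest site among the open ones.
{S2, S3}: P→S2 4·13=52, Q→S2 12·4=48, R→S2 2·14=28, S→S2 5·15=75, T→S2 3·23=69. Service 272; fixed 30; total 302.

Total cost: 302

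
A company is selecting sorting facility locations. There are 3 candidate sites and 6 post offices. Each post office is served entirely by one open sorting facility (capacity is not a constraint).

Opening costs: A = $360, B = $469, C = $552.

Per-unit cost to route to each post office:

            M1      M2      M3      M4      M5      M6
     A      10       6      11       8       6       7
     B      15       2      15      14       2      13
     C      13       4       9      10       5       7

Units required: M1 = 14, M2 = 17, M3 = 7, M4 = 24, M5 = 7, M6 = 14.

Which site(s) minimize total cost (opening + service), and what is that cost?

Open A only; minimum total cost 1011.

For any fixed open set, each post office goes to its cheapest open site; total = fixed + service.
{A}: M1→A 10·14=140, M2→A 6·17=102, M3→A 11·7=77, M4→A 8·24=192, M5→A 6·7=42, M6→A 7·14=98. Service 651; fixed 360; total 1011.
{C}: service 686 + fixed 552 = 1238
{B}: service 881 + fixed 469 = 1350
{A, B, C}: service 541 + fixed 1381 = 1922
No other subset beats 1011.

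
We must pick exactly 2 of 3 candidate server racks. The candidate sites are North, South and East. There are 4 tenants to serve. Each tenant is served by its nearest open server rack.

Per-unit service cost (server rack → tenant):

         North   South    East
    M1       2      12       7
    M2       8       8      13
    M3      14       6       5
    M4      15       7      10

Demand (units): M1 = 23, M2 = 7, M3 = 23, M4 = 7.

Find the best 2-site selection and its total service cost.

Choose North and East; total service cost 287.

With exactly 2 open, each tenant uses its cheapest among the chosen.
{North, East}: M1→North 2·23=46, M2→North 8·7=56, M3→East 5·23=115, M4→East 10·7=70. Service cost 287.
{North, South}: service cost 289
{South, East}: service cost 381
Among all 3 size-2 choices, {North, East} is lowest.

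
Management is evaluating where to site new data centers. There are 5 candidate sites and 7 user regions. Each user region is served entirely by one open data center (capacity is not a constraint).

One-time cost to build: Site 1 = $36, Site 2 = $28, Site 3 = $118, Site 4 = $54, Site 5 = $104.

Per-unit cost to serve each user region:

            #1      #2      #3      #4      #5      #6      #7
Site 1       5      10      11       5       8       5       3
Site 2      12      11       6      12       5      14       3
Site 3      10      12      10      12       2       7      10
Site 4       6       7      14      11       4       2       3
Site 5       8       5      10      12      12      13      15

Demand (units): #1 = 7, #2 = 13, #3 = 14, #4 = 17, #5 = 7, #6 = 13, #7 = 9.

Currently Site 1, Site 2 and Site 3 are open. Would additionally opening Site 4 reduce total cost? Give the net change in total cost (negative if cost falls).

Current service cost with {Site 1, Site 2, Site 3}: 440.
Adding Site 4: each user region re-picks its cheapest; new service cost 362, saving 78.
Extra fixed cost: 54. Net change = 54 − 78 = -24.
(Totals: 622 → 598.)

Yes — net change −24 (cost falls by 24).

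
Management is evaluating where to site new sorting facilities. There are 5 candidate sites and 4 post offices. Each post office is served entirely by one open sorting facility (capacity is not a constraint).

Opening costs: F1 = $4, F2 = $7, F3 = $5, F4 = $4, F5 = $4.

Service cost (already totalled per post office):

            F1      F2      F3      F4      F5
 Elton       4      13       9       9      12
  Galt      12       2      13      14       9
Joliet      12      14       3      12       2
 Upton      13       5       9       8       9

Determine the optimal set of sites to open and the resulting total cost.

For any fixed open set, each post office goes to its cheapest open site; total = fixed + service.
{F1, F2, F5}: Elton→F1 4, Galt→F2 2, Joliet→F5 2, Upton→F2 5. Service 13; fixed 15; total 28.
{F1, F2, F3}: service 14 + fixed 16 = 30
{F2, F3}: service 19 + fixed 12 = 31
{F1, F2, F3, F4, F5}: service 13 + fixed 24 = 37
No other subset beats 28.

Open F1, F2 and F5; minimum total cost 28.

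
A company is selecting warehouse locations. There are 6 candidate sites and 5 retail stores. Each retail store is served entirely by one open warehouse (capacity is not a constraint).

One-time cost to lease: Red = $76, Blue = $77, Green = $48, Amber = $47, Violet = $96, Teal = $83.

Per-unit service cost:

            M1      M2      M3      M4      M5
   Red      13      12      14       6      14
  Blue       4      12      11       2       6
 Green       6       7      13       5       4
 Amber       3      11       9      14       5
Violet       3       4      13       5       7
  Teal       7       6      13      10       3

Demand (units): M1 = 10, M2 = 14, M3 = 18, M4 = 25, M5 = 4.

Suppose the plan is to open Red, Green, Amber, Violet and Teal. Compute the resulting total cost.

Total cost: 735

Each retail store is assigned to its cheapest site among the open ones.
{Red, Green, Amber, Violet, Teal}: M1→Amber 3·10=30, M2→Violet 4·14=56, M3→Amber 9·18=162, M4→Green 5·25=125, M5→Teal 3·4=12. Service 385; fixed 350; total 735.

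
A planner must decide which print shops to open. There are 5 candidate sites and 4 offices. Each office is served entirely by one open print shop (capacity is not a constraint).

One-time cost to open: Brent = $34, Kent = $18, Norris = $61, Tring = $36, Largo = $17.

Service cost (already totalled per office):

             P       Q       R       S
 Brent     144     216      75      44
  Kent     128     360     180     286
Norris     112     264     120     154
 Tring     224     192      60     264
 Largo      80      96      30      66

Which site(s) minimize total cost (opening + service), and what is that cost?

For any fixed open set, each office goes to its cheapest open site; total = fixed + service.
{Largo}: P→Largo 80, Q→Largo 96, R→Largo 30, S→Largo 66. Service 272; fixed 17; total 289.
{Brent, Largo}: P→Largo 80, Q→Largo 96, R→Largo 30, S→Brent 44. Service 250; fixed 51; total 301.
{Kent, Largo}: service 272 + fixed 35 = 307
{Brent, Kent, Norris, Tring, Largo}: service 250 + fixed 166 = 416
No other subset beats 289.

Open Largo only; minimum total cost 289.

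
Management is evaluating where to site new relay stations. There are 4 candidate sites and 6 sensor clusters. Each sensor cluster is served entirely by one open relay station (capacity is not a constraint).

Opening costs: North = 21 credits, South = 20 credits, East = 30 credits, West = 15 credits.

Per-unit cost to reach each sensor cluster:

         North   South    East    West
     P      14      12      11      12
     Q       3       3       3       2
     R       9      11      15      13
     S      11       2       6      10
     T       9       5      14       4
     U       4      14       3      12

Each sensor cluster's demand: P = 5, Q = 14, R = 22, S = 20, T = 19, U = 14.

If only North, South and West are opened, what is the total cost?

Total cost: 514

Each sensor cluster is assigned to its cheapest site among the open ones.
{North, South, West}: P→South 12·5=60, Q→West 2·14=28, R→North 9·22=198, S→South 2·20=40, T→West 4·19=76, U→North 4·14=56. Service 458; fixed 56; total 514.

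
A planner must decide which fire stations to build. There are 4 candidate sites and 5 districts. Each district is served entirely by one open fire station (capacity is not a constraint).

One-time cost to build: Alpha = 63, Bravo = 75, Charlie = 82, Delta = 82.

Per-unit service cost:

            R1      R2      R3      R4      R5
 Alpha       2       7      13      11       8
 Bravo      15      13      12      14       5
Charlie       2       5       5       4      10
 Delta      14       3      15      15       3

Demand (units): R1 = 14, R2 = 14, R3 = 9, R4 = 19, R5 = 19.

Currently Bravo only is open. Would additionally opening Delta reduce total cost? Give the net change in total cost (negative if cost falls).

Current service cost with {Bravo}: 861.
Adding Delta: each district re-picks its cheapest; new service cost 669, saving 192.
Extra fixed cost: 82. Net change = 82 − 192 = -110.
(Totals: 936 → 826.)

Yes — net change −110 (cost falls by 110).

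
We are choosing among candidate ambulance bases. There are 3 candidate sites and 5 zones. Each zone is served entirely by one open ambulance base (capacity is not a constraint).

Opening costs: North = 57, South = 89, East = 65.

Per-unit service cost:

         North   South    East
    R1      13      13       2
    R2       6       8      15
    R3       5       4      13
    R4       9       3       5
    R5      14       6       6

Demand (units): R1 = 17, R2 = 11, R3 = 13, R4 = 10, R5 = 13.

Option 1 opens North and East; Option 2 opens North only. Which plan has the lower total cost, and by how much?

Option 1: {North, East}: R1→East 2·17=34, R2→North 6·11=66, R3→North 5·13=65, R4→East 5·10=50, R5→East 6·13=78. Service 293; fixed 122; total 415.
Option 2: {North}: R1→North 13·17=221, R2→North 6·11=66, R3→North 5·13=65, R4→North 9·10=90, R5→North 14·13=182. Service 624; fixed 57; total 681.
Difference: |415 − 681| = 266.

Option 1 is cheaper by 266.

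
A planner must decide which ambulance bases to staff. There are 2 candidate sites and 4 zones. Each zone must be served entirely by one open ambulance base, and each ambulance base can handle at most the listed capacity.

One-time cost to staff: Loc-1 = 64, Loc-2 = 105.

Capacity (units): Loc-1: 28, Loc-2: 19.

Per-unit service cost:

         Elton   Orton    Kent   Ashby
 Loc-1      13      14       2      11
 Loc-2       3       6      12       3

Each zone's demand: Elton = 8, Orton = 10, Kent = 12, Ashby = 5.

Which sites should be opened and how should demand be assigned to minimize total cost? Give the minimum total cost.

Open {Loc-1, Loc-2}: Elton→Loc-2 3·8=24, Orton→Loc-2 6·10=60, Kent→Loc-1 2·12=24, Ashby→Loc-1 11·5=55.
Loads: Loc-1 carries 17/28, Loc-2 carries 18/19. Service 163; fixed 169; total 332.
Next best feasible plan costs 372.

Minimum total cost: 332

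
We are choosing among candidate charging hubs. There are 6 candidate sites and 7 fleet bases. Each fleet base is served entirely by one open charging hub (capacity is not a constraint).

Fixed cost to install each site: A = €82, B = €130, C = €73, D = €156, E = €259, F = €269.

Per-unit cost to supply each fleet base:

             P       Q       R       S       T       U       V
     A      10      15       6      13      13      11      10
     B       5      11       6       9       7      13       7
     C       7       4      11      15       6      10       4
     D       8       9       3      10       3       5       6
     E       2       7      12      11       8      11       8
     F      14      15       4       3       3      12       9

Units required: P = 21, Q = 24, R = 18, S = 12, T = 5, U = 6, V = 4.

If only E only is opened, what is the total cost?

Total cost: 955

Each fleet base is assigned to its cheapest site among the open ones.
{E}: P→E 2·21=42, Q→E 7·24=168, R→E 12·18=216, S→E 11·12=132, T→E 8·5=40, U→E 11·6=66, V→E 8·4=32. Service 696; fixed 259; total 955.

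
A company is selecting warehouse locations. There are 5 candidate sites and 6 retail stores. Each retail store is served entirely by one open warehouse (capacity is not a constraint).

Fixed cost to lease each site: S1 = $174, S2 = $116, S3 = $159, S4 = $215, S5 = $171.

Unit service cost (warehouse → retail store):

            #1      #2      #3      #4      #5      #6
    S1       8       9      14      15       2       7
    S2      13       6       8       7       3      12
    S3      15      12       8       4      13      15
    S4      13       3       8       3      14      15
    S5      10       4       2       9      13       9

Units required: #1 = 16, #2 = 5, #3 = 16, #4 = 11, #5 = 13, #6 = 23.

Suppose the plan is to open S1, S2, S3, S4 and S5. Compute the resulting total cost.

Total cost: 1230

Each retail store is assigned to its cheapest site among the open ones.
{S1, S2, S3, S4, S5}: #1→S1 8·16=128, #2→S4 3·5=15, #3→S5 2·16=32, #4→S4 3·11=33, #5→S1 2·13=26, #6→S1 7·23=161. Service 395; fixed 835; total 1230.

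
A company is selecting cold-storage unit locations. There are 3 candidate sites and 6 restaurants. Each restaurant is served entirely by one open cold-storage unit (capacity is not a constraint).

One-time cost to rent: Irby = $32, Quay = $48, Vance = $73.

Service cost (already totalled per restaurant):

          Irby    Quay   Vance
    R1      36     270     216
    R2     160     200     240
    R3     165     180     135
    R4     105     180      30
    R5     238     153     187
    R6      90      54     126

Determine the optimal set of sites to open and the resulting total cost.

Open Irby, Quay and Vance; minimum total cost 721.

For any fixed open set, each restaurant goes to its cheapest open site; total = fixed + service.
{Irby, Quay, Vance}: R1→Irby 36, R2→Irby 160, R3→Vance 135, R4→Vance 30, R5→Quay 153, R6→Quay 54. Service 568; fixed 153; total 721.
{Irby, Vance}: service 638 + fixed 105 = 743
{Irby, Quay}: service 673 + fixed 80 = 753
{Irby}: R1→Irby 36, R2→Irby 160, R3→Irby 165, R4→Irby 105, R5→Irby 238, R6→Irby 90. Service 794; fixed 32; total 826.
(All 7 nonempty subsets were checked; Irby, Quay and Vance is lowest.)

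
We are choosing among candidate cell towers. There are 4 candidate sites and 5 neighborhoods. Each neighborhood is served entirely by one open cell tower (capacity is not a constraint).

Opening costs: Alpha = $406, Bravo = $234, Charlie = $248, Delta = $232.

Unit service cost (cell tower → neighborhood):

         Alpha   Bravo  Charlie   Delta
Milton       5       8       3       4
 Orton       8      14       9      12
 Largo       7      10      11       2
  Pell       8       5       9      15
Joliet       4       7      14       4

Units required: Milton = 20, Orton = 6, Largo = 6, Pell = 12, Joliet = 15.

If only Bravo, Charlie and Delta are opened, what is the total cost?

Each neighborhood is assigned to its cheapest site among the open ones.
{Bravo, Charlie, Delta}: Milton→Charlie 3·20=60, Orton→Charlie 9·6=54, Largo→Delta 2·6=12, Pell→Bravo 5·12=60, Joliet→Delta 4·15=60. Service 246; fixed 714; total 960.

Total cost: 960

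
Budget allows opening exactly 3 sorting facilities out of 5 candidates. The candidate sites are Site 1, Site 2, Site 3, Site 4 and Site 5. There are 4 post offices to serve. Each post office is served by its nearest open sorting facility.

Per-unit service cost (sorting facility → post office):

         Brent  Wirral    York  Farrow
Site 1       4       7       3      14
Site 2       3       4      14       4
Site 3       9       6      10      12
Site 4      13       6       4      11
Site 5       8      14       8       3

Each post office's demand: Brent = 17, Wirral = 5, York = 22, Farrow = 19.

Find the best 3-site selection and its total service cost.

With exactly 3 open, each post office uses its cheapest among the chosen.
{Site 1, Site 2, Site 5}: Brent→Site 2 3·17=51, Wirral→Site 2 4·5=20, York→Site 1 3·22=66, Farrow→Site 5 3·19=57. Service cost 194.
{Site 1, Site 2, Site 3}: service cost 213
{Site 1, Site 2, Site 4}: service cost 213
Among all 10 size-3 choices, {Site 1, Site 2, Site 5} is lowest.

Choose Site 1, Site 2 and Site 5; total service cost 194.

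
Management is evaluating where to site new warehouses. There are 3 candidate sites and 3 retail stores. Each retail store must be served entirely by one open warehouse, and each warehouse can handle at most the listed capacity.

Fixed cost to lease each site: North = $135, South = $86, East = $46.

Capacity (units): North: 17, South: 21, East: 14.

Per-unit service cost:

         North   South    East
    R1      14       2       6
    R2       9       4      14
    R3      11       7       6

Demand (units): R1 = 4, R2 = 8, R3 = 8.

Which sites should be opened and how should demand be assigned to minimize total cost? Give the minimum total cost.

Minimum total cost: 182

Open {South}: R1→South 2·4=8, R2→South 4·8=32, R3→South 7·8=56.
Loads: South carries 20/21. Service 96; fixed 86; total 182.
Next best feasible plan costs 220.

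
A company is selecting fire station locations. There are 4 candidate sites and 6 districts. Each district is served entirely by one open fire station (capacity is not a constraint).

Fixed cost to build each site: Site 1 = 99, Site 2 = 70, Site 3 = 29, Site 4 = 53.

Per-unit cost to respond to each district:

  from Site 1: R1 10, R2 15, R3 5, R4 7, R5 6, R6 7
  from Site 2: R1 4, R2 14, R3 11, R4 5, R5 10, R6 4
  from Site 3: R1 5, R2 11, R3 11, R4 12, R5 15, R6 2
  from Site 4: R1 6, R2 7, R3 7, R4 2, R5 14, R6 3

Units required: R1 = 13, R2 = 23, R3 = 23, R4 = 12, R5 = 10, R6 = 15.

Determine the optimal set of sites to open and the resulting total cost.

Open Site 1 and Site 4; minimum total cost 635.

For any fixed open set, each district goes to its cheapest open site; total = fixed + service.
{Site 1, Site 4}: R1→Site 4 6·13=78, R2→Site 4 7·23=161, R3→Site 1 5·23=115, R4→Site 4 2·12=24, R5→Site 1 6·10=60, R6→Site 4 3·15=45. Service 483; fixed 152; total 635.
{Site 1, Site 3, Site 4}: R1→Site 3 5·13=65, R2→Site 4 7·23=161, R3→Site 1 5·23=115, R4→Site 4 2·12=24, R5→Site 1 6·10=60, R6→Site 3 2·15=30. Service 455; fixed 181; total 636.
{Site 4}: service 609 + fixed 53 = 662
{Site 1, Site 2, Site 3, Site 4}: service 442 + fixed 251 = 693
No other subset beats 635.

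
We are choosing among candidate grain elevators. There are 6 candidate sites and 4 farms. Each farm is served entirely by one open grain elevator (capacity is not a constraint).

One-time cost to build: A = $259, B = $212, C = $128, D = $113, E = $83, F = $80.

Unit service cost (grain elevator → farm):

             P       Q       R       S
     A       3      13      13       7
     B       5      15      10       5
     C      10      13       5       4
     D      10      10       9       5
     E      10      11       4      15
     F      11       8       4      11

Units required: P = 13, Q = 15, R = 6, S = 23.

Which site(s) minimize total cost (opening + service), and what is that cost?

Open D only; minimum total cost 562.

For any fixed open set, each farm goes to its cheapest open site; total = fixed + service.
{D}: P→D 10·13=130, Q→D 10·15=150, R→D 9·6=54, S→D 5·23=115. Service 449; fixed 113; total 562.
{C, F}: P→C 10·13=130, Q→F 8·15=120, R→F 4·6=24, S→C 4·23=92. Service 366; fixed 208; total 574.
{C}: service 447 + fixed 128 = 575
{A, B, C, D, E, F}: service 275 + fixed 875 = 1150
No other subset beats 562.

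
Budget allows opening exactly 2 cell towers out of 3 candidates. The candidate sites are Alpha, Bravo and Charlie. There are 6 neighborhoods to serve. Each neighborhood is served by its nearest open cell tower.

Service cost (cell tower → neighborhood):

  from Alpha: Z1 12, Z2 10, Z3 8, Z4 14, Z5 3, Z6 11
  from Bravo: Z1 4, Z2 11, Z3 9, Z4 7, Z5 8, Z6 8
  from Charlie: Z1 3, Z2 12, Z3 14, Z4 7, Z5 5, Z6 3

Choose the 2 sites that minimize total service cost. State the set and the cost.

Choose Alpha and Charlie; total service cost 34.

With exactly 2 open, each neighborhood uses its cheapest among the chosen.
{Alpha, Charlie}: Z1→Charlie 3, Z2→Alpha 10, Z3→Alpha 8, Z4→Charlie 7, Z5→Alpha 3, Z6→Charlie 3. Service cost 34.
{Bravo, Charlie}: service cost 38
{Alpha, Bravo}: service cost 40
Among all 3 size-2 choices, {Alpha, Charlie} is lowest.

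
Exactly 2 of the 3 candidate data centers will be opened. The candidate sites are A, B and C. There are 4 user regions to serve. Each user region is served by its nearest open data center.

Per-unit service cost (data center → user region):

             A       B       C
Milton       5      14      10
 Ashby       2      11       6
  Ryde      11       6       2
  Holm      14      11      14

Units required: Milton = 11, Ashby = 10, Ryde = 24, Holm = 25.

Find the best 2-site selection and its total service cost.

With exactly 2 open, each user region uses its cheapest among the chosen.
{A, C}: Milton→A 5·11=55, Ashby→A 2·10=20, Ryde→C 2·24=48, Holm→A 14·25=350. Service cost 473.
{B, C}: service cost 493
{A, B}: service cost 494
Among all 3 size-2 choices, {A, C} is lowest.

Choose A and C; total service cost 473.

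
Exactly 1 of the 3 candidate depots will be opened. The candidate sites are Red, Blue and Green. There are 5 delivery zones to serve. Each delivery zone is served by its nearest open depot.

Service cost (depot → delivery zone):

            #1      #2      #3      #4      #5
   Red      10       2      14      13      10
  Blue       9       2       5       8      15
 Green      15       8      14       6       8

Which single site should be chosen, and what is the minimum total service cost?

With exactly 1 open, each delivery zone uses its cheapest among the chosen.
{Blue}: #1→Blue 9, #2→Blue 2, #3→Blue 5, #4→Blue 8, #5→Blue 15. Service cost 39.
{Red}: service cost 49
{Green}: service cost 51
Among all 3 size-1 choices, {Blue} is lowest.

Choose Blue only; total service cost 39.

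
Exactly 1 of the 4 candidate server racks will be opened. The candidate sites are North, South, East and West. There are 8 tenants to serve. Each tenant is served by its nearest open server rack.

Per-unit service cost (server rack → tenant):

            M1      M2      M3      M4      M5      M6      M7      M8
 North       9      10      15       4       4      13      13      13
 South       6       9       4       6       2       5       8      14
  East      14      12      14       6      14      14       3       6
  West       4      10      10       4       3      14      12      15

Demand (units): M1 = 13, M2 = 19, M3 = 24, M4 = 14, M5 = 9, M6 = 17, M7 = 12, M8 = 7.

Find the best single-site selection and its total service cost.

Choose South only; total service cost 726.

With exactly 1 open, each tenant uses its cheapest among the chosen.
{South}: M1→South 6·13=78, M2→South 9·19=171, M3→South 4·24=96, M4→South 6·14=84, M5→South 2·9=18, M6→South 5·17=85, M7→South 8·12=96, M8→South 14·7=98. Service cost 726.
{West}: service cost 1052
{North}: service cost 1227
Among all 4 size-1 choices, {South} is lowest.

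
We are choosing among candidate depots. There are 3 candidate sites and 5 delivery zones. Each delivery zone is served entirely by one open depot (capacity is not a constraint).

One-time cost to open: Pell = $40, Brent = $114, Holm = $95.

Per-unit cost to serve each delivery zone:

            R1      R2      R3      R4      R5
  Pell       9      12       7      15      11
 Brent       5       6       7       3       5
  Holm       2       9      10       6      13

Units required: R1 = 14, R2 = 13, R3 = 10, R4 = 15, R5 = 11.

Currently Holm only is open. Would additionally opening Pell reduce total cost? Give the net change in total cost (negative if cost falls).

Current service cost with {Holm}: 478.
Adding Pell: each delivery zone re-picks its cheapest; new service cost 426, saving 52.
Extra fixed cost: 40. Net change = 40 − 52 = -12.
(Totals: 573 → 561.)

Yes — net change −12 (cost falls by 12).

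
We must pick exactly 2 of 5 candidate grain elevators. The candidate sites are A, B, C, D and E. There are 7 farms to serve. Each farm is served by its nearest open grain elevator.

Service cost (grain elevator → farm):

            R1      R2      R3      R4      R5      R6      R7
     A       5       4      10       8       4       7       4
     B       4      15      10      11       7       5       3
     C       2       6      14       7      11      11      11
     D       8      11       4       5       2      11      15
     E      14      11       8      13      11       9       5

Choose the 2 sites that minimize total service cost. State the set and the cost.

Choose A and D; total service cost 31.

With exactly 2 open, each farm uses its cheapest among the chosen.
{A, D}: R1→A 5, R2→A 4, R3→D 4, R4→D 5, R5→D 2, R6→A 7, R7→A 4. Service cost 31.
{B, D}: service cost 34
{A, B}: service cost 38
Among all 10 size-2 choices, {A, D} is lowest.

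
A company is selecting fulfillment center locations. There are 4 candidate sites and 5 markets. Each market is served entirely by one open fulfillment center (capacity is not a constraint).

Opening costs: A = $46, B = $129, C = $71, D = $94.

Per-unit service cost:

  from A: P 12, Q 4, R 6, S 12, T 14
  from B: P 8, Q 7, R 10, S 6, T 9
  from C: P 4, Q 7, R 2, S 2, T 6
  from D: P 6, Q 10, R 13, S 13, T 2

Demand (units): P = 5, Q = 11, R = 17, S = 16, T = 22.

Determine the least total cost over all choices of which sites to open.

Minimum total cost: 366

For any fixed open set, each market goes to its cheapest open site; total = fixed + service.
{C}: P→C 4·5=20, Q→C 7·11=77, R→C 2·17=34, S→C 2·16=32, T→C 6·22=132. Service 295; fixed 71; total 366.
{C, D}: service 207 + fixed 165 = 372
{A, C}: P→C 4·5=20, Q→A 4·11=44, R→C 2·17=34, S→C 2·16=32, T→C 6·22=132. Service 262; fixed 117; total 379.
{A, B, C, D}: P→C 4·5=20, Q→A 4·11=44, R→C 2·17=34, S→C 2·16=32, T→D 2·22=44. Service 174; fixed 340; total 514.
No other subset beats 366.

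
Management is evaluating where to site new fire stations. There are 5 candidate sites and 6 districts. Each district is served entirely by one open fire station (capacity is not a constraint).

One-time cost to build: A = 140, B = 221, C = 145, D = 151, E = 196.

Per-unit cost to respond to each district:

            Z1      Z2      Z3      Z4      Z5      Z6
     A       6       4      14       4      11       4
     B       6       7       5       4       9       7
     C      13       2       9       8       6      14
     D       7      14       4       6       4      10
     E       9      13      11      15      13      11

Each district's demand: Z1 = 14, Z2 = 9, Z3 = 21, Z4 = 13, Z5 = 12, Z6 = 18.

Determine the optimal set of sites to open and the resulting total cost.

For any fixed open set, each district goes to its cheapest open site; total = fixed + service.
{A, D}: Z1→A 6·14=84, Z2→A 4·9=36, Z3→D 4·21=84, Z4→A 4·13=52, Z5→D 4·12=48, Z6→A 4·18=72. Service 376; fixed 291; total 667.
{B}: service 538 + fixed 221 = 759
{D}: Z1→D 7·14=98, Z2→D 14·9=126, Z3→D 4·21=84, Z4→D 6·13=78, Z5→D 4·12=48, Z6→D 10·18=180. Service 614; fixed 151; total 765.
{A, B, C, D, E}: Z1→A 6·14=84, Z2→C 2·9=18, Z3→D 4·21=84, Z4→A 4·13=52, Z5→D 4·12=48, Z6→A 4·18=72. Service 358; fixed 853; total 1211.
No other subset beats 667.

Open A and D; minimum total cost 667.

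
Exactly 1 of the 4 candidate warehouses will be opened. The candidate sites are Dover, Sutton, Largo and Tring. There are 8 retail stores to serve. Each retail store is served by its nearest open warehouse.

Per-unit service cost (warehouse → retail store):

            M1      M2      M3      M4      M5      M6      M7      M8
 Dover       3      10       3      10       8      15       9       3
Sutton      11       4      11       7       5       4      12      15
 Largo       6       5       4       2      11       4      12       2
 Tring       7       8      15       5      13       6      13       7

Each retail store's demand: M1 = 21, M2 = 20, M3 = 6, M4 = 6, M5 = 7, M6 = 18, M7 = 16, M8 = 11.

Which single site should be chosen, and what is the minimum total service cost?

Choose Largo only; total service cost 625.

With exactly 1 open, each retail store uses its cheapest among the chosen.
{Largo}: M1→Largo 6·21=126, M2→Largo 5·20=100, M3→Largo 4·6=24, M4→Largo 2·6=12, M5→Largo 11·7=77, M6→Largo 4·18=72, M7→Largo 12·16=192, M8→Largo 2·11=22. Service cost 625.
{Dover}: service cost 844
{Sutton}: service cost 883
Among all 4 size-1 choices, {Largo} is lowest.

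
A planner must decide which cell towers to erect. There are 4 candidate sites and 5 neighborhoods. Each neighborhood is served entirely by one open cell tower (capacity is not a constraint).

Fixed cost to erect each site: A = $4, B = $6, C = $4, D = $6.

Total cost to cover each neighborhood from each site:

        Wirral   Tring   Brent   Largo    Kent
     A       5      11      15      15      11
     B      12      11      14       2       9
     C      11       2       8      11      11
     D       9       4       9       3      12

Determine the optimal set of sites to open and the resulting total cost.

Open A, B and C; minimum total cost 40.

For any fixed open set, each neighborhood goes to its cheapest open site; total = fixed + service.
{A, B, C}: Wirral→A 5, Tring→C 2, Brent→C 8, Largo→B 2, Kent→B 9. Service 26; fixed 14; total 40.
{A, D}: service 32 + fixed 10 = 42
{B, C}: service 32 + fixed 10 = 42
{A, B, C, D}: Wirral→A 5, Tring→C 2, Brent→C 8, Largo→B 2, Kent→B 9. Service 26; fixed 20; total 46.
No other subset beats 40.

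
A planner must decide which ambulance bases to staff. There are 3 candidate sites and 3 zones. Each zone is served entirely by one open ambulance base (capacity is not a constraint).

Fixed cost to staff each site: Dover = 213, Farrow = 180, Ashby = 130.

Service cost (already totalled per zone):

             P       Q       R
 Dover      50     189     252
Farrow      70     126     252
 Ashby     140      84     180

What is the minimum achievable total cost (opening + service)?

Minimum total cost: 534

For any fixed open set, each zone goes to its cheapest open site; total = fixed + service.
{Ashby}: P→Ashby 140, Q→Ashby 84, R→Ashby 180. Service 404; fixed 130; total 534.
{Farrow}: service 448 + fixed 180 = 628
{Farrow, Ashby}: P→Farrow 70, Q→Ashby 84, R→Ashby 180. Service 334; fixed 310; total 644.
{Dover, Farrow, Ashby}: P→Dover 50, Q→Ashby 84, R→Ashby 180. Service 314; fixed 523; total 837.
No other subset beats 534.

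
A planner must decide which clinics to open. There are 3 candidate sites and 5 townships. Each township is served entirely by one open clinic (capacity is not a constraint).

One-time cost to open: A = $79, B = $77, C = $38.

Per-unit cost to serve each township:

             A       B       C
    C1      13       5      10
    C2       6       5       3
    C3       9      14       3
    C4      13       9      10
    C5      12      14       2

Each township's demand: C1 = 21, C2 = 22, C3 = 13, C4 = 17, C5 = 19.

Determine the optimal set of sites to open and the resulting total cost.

Open B and C; minimum total cost 516.

For any fixed open set, each township goes to its cheapest open site; total = fixed + service.
{B, C}: C1→B 5·21=105, C2→C 3·22=66, C3→C 3·13=39, C4→B 9·17=153, C5→C 2·19=38. Service 401; fixed 115; total 516.
{C}: C1→C 10·21=210, C2→C 3·22=66, C3→C 3·13=39, C4→C 10·17=170, C5→C 2·19=38. Service 523; fixed 38; total 561.
{A, B, C}: C1→B 5·21=105, C2→C 3·22=66, C3→C 3·13=39, C4→B 9·17=153, C5→C 2·19=38. Service 401; fixed 194; total 595.
(All 7 nonempty subsets were checked; B and C is lowest.)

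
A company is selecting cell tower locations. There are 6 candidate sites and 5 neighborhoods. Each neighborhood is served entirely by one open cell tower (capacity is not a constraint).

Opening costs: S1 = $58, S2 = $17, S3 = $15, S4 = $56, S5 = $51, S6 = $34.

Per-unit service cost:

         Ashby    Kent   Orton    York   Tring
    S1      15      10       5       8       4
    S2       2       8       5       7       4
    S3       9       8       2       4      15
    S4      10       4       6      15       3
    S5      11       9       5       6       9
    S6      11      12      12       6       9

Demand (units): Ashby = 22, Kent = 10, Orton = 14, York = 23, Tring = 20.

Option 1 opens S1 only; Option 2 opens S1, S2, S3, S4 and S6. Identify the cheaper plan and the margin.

Option 1: {S1}: Ashby→S1 15·22=330, Kent→S1 10·10=100, Orton→S1 5·14=70, York→S1 8·23=184, Tring→S1 4·20=80. Service 764; fixed 58; total 822.
Option 2: {S1, S2, S3, S4, S6}: Ashby→S2 2·22=44, Kent→S4 4·10=40, Orton→S3 2·14=28, York→S3 4·23=92, Tring→S4 3·20=60. Service 264; fixed 180; total 444.
Difference: |822 − 444| = 378.

Option 2 is cheaper by 378.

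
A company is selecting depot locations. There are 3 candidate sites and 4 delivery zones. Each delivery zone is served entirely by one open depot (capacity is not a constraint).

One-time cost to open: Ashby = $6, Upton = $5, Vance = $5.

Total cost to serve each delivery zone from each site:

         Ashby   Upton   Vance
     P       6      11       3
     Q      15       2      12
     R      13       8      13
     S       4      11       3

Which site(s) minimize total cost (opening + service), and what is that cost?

Open Upton and Vance; minimum total cost 26.

For any fixed open set, each delivery zone goes to its cheapest open site; total = fixed + service.
{Upton, Vance}: P→Vance 3, Q→Upton 2, R→Upton 8, S→Vance 3. Service 16; fixed 10; total 26.
{Ashby, Upton}: service 20 + fixed 11 = 31
{Ashby, Upton, Vance}: service 16 + fixed 16 = 32
{Upton}: P→Upton 11, Q→Upton 2, R→Upton 8, S→Upton 11. Service 32; fixed 5; total 37.
(All 7 nonempty subsets were checked; Upton and Vance is lowest.)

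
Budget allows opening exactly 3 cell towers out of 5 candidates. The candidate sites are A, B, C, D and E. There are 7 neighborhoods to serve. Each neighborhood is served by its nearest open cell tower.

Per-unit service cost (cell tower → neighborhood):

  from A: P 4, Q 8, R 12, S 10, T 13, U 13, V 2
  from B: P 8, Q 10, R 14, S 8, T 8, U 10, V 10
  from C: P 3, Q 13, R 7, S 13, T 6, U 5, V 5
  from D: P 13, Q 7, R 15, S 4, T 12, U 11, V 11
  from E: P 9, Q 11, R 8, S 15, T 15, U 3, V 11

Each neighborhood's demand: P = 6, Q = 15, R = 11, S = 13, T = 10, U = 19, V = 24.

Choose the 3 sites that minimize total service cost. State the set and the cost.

Choose A, C and D; total service cost 455.

With exactly 3 open, each neighborhood uses its cheapest among the chosen.
{A, C, D}: P→C 3·6=18, Q→D 7·15=105, R→C 7·11=77, S→D 4·13=52, T→C 6·10=60, U→C 5·19=95, V→A 2·24=48. Service cost 455.
{C, D, E}: service cost 489
{A, D, E}: service cost 494
Among all 10 size-3 choices, {A, C, D} is lowest.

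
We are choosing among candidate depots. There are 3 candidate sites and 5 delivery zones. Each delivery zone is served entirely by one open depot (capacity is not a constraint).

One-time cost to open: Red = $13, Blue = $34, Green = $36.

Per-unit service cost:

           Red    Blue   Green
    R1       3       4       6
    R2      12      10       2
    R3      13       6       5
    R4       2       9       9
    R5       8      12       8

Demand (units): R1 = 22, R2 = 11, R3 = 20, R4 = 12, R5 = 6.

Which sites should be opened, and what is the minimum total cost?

Open Red and Green; minimum total cost 309.

For any fixed open set, each delivery zone goes to its cheapest open site; total = fixed + service.
{Red, Green}: R1→Red 3·22=66, R2→Green 2·11=22, R3→Green 5·20=100, R4→Red 2·12=24, R5→Red 8·6=48. Service 260; fixed 49; total 309.
{Red, Blue, Green}: service 260 + fixed 83 = 343
{Red, Blue}: R1→Red 3·22=66, R2→Blue 10·11=110, R3→Blue 6·20=120, R4→Red 2·12=24, R5→Red 8·6=48. Service 368; fixed 47; total 415.
{Red}: R1→Red 3·22=66, R2→Red 12·11=132, R3→Red 13·20=260, R4→Red 2·12=24, R5→Red 8·6=48. Service 530; fixed 13; total 543.
No other subset beats 309.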